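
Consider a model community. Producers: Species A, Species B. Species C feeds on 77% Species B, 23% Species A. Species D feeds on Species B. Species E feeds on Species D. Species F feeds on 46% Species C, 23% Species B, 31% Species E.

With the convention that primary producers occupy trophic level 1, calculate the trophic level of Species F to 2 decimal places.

Species C: 1 + (0.77×1 + 0.23×1) = 2
Species D: 1 + 1 = 2
Species E: 1 + 2 = 3
Species F: 1 + (0.46×2 + 0.23×1 + 0.31×3) = 3.08

3.08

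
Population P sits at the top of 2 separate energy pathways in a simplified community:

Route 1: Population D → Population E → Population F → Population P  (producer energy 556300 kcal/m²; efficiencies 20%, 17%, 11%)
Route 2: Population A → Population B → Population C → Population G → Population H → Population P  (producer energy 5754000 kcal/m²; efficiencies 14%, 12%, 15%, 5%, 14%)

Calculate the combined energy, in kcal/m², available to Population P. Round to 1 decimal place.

Route 1: 556300 × 0.2 × 0.17 × 0.11 = 2080.562 kcal/m²
Route 2: 5754000 × 0.14 × 0.12 × 0.15 × 0.05 × 0.14 = 101.50056 kcal/m²
Total at Population P: 2080.562 + 101.50056 = 2182.06256 kcal/m²

2182.1 kcal/m²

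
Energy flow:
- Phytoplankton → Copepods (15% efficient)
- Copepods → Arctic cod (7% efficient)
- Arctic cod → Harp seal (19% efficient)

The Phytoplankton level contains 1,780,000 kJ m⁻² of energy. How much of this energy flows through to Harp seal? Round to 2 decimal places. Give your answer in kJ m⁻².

Copepods: 1780000 × 0.15 = 267000 kJ m⁻²
Arctic cod: 267000 × 0.07 = 18690 kJ m⁻²
Harp seal: 18690 × 0.19 = 3551.1 kJ m⁻²

3551.10 kJ m⁻²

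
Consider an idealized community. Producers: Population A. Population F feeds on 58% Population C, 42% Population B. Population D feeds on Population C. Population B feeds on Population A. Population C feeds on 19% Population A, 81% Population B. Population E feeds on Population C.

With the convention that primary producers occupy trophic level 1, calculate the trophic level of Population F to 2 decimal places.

3.47

Population B: 1 + 1 = 2
Population C: 1 + (0.19×1 + 0.81×2) = 2.81
Population D: 1 + 2.81 = 3.81
Population E: 1 + 2.81 = 3.81
Population F: 1 + (0.58×2.81 + 0.42×2) = 3.4698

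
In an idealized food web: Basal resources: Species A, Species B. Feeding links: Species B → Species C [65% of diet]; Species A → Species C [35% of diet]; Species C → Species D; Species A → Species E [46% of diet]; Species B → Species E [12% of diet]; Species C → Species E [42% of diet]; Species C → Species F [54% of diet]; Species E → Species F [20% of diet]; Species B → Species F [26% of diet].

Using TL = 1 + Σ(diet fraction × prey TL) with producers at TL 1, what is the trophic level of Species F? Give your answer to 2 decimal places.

2.82

Species C: 1 + (0.65×1 + 0.35×1) = 2
Species D: 1 + 2 = 3
Species E: 1 + (0.46×1 + 0.12×1 + 0.42×2) = 2.42
Species F: 1 + (0.54×2 + 0.2×2.42 + 0.26×1) = 2.824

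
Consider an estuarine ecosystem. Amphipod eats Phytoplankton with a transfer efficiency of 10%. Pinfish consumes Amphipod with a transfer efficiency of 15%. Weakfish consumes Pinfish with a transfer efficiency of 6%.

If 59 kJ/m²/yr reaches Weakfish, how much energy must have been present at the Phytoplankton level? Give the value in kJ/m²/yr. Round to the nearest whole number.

Cumulative transfer efficiency: 0.1 × 0.15 × 0.06 = 0.0009
Phytoplankton energy = 59 / 0.0009 = 65556 kJ/m²/yr

65556 kJ/m²/yr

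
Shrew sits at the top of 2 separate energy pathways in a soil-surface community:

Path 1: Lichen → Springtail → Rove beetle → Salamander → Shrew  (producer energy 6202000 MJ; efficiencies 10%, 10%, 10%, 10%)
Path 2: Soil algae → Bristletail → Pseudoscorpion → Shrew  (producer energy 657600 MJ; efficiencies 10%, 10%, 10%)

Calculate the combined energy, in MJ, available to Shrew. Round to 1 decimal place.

Path 1: 6202000 × 0.1 × 0.1 × 0.1 × 0.1 = 620.2 MJ
Path 2: 657600 × 0.1 × 0.1 × 0.1 = 657.6 MJ
Total at Shrew: 620.2 + 657.6 = 1277.8 MJ

1277.8 MJ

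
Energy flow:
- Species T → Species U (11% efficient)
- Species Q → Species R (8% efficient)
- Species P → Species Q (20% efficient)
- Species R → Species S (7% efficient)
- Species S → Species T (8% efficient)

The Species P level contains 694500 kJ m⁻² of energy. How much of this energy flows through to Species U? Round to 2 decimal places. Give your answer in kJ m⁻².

6.84 kJ m⁻²

Species Q: 694500 × 0.2 = 138900 kJ m⁻²
Species R: 138900 × 0.08 = 11112 kJ m⁻²
Species S: 11112 × 0.07 = 777.84 kJ m⁻²
Species T: 777.84 × 0.08 = 62.2272 kJ m⁻²
Species U: 62.2272 × 0.11 = 6.844992 kJ m⁻²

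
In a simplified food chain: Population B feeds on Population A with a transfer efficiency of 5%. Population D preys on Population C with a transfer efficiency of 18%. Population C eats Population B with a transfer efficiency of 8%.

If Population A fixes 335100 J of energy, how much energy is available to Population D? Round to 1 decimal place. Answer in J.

Population B: 335100 × 0.05 = 16755 J
Population C: 16755 × 0.08 = 1340.4 J
Population D: 1340.4 × 0.18 = 241.272 J

241.3 J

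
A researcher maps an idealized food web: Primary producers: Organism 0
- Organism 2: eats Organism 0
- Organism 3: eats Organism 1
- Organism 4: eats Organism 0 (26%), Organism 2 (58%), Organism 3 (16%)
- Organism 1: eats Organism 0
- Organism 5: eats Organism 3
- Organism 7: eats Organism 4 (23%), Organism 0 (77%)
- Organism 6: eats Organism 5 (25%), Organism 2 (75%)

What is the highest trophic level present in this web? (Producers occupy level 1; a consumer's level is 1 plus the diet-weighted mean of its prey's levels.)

Organism 1: 1 + 1 = 2
Organism 2: 1 + 1 = 2
Organism 3: 1 + 2 = 3
Organism 4: 1 + (0.26×1 + 0.58×2 + 0.16×3) = 2.9
Organism 5: 1 + 3 = 4
Organism 6: 1 + (0.25×4 + 0.75×2) = 3.5
Organism 7: 1 + (0.23×2.9 + 0.77×1) = 2.437

4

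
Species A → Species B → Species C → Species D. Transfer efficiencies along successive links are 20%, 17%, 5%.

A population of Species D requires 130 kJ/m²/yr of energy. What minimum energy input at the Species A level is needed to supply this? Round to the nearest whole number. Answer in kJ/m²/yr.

76471 kJ/m²/yr

Cumulative transfer efficiency: 0.2 × 0.17 × 0.05 = 0.0017
Species A energy = 130 / 0.0017 = 76471 kJ/m²/yr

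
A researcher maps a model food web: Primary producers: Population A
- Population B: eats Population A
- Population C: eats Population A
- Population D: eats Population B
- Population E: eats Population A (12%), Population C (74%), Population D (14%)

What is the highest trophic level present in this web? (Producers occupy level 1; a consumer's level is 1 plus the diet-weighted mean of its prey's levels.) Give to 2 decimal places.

3.02

Population B: 1 + 1 = 2
Population C: 1 + 1 = 2
Population D: 1 + 2 = 3
Population E: 1 + (0.12×1 + 0.74×2 + 0.14×3) = 3.02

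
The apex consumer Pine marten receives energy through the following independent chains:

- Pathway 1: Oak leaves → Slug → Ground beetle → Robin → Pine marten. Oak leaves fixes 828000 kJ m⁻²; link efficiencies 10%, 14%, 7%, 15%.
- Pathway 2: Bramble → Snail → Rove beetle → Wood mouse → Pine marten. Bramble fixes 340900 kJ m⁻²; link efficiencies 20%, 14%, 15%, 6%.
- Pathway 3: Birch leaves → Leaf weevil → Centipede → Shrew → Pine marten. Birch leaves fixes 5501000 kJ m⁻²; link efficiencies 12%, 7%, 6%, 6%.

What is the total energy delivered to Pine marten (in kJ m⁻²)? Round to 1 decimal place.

Pathway 1: 828000 × 0.1 × 0.14 × 0.07 × 0.15 = 121.716 kJ m⁻²
Pathway 2: 340900 × 0.2 × 0.14 × 0.15 × 0.06 = 85.9068 kJ m⁻²
Pathway 3: 5501000 × 0.12 × 0.07 × 0.06 × 0.06 = 166.35024 kJ m⁻²
Total at Pine marten: 121.716 + 85.9068 + 166.35024 = 373.97304 kJ m⁻²

374.0 kJ m⁻²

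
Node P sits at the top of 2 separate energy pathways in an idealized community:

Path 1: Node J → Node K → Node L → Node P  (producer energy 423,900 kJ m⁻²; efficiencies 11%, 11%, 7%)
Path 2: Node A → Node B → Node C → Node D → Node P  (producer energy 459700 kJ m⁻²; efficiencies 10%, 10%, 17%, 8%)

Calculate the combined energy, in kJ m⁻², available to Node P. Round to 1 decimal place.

421.6 kJ m⁻²

Path 1: 423900 × 0.11 × 0.11 × 0.07 = 359.0433 kJ m⁻²
Path 2: 459700 × 0.1 × 0.1 × 0.17 × 0.08 = 62.5192 kJ m⁻²
Total at Node P: 359.0433 + 62.5192 = 421.5625 kJ m⁻²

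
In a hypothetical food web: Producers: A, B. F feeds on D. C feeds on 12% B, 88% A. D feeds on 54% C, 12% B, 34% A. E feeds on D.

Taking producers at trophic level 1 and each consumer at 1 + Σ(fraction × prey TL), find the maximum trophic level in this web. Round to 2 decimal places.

C: 1 + (0.12×1 + 0.88×1) = 2
D: 1 + (0.54×2 + 0.12×1 + 0.34×1) = 2.54
E: 1 + 2.54 = 3.54
F: 1 + 2.54 = 3.54

3.54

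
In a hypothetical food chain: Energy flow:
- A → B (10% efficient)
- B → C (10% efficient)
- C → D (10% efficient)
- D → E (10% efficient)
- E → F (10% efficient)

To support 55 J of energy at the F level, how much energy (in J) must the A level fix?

5500000 J

Cumulative transfer efficiency: 0.1 × 0.1 × 0.1 × 0.1 × 0.1 = 0.00001
A energy = 55 / 0.00001 = 5500000 J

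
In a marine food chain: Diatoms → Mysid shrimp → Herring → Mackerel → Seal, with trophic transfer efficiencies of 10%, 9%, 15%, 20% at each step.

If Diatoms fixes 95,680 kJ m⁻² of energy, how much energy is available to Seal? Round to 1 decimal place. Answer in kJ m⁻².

Mysid shrimp: 95680 × 0.1 = 9568 kJ m⁻²
Herring: 9568 × 0.09 = 861.12 kJ m⁻²
Mackerel: 861.12 × 0.15 = 129.168 kJ m⁻²
Seal: 129.168 × 0.2 = 25.8336 kJ m⁻²

25.8 kJ m⁻²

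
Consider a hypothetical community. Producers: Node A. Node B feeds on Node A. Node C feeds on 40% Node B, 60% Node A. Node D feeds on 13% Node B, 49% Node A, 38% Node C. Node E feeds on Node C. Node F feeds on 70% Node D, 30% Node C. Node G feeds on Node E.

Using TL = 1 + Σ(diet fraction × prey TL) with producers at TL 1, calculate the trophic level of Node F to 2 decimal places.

Node B: 1 + 1 = 2
Node C: 1 + (0.4×2 + 0.6×1) = 2.4
Node D: 1 + (0.13×2 + 0.49×1 + 0.38×2.4) = 2.662
Node E: 1 + 2.4 = 3.4
Node F: 1 + (0.7×2.662 + 0.3×2.4) = 3.5834
Node G: 1 + 3.4 = 4.4

3.58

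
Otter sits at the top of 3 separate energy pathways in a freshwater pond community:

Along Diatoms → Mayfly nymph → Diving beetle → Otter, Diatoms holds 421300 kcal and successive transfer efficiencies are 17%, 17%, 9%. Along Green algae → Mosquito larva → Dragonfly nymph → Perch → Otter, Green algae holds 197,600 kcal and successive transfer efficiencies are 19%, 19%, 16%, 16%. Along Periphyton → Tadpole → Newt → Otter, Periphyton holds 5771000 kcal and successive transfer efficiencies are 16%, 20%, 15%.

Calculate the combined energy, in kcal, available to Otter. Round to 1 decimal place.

28979.2 kcal

Via Diatoms: 421300 × 0.17 × 0.17 × 0.09 = 1095.8013 kcal
Via Green algae: 197600 × 0.19 × 0.19 × 0.16 × 0.16 = 182.614016 kcal
Via Periphyton: 5771000 × 0.16 × 0.2 × 0.15 = 27700.8 kcal
Total at Otter: 1095.8013 + 182.614016 + 27700.8 = 28979.215316 kcal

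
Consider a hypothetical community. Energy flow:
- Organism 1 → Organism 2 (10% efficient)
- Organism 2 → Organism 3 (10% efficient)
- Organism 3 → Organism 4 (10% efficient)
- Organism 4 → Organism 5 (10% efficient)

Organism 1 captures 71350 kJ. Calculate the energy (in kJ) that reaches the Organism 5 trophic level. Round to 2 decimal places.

Organism 2: 71350 × 0.1 = 7135 kJ
Organism 3: 7135 × 0.1 = 713.5 kJ
Organism 4: 713.5 × 0.1 = 71.35 kJ
Organism 5: 71.35 × 0.1 = 7.135 kJ

7.14 kJ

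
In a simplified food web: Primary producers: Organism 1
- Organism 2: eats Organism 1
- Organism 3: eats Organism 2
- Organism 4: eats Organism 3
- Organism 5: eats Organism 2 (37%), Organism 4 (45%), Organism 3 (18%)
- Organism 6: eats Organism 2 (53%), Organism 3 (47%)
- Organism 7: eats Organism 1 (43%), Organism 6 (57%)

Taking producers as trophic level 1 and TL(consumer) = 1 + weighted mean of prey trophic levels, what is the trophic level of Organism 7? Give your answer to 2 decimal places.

3.41

Organism 2: 1 + 1 = 2
Organism 3: 1 + 2 = 3
Organism 4: 1 + 3 = 4
Organism 5: 1 + (0.37×2 + 0.45×4 + 0.18×3) = 4.08
Organism 6: 1 + (0.53×2 + 0.47×3) = 3.47
Organism 7: 1 + (0.43×1 + 0.57×3.47) = 3.4079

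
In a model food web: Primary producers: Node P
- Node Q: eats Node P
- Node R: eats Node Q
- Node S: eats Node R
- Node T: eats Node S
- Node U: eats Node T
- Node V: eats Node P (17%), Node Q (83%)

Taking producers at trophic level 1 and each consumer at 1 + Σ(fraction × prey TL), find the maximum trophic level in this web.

6

Node Q: 1 + 1 = 2
Node R: 1 + 2 = 3
Node S: 1 + 3 = 4
Node T: 1 + 4 = 5
Node U: 1 + 5 = 6
Node V: 1 + (0.17×1 + 0.83×2) = 2.83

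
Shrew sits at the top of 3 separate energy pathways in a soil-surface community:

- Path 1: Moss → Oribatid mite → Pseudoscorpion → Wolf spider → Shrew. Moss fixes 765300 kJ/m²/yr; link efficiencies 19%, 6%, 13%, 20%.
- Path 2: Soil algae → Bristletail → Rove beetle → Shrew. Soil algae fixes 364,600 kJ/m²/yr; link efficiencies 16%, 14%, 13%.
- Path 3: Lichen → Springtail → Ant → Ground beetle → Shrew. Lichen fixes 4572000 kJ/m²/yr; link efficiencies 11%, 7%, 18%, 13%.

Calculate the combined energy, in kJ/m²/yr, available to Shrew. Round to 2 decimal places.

2112.33 kJ/m²/yr

Path 1: 765300 × 0.19 × 0.06 × 0.13 × 0.2 = 226.83492 kJ/m²/yr
Path 2: 364600 × 0.16 × 0.14 × 0.13 = 1061.7152 kJ/m²/yr
Path 3: 4572000 × 0.11 × 0.07 × 0.18 × 0.13 = 823.78296 kJ/m²/yr
Total at Shrew: 226.83492 + 1061.7152 + 823.78296 = 2112.33308 kJ/m²/yr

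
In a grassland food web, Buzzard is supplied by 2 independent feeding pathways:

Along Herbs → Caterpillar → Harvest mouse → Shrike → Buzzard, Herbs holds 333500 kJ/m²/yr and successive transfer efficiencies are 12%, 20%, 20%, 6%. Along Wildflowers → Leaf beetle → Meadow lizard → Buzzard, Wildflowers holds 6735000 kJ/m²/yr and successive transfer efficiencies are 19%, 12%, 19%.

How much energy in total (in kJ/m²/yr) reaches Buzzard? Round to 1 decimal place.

29272.1 kJ/m²/yr

Via Herbs: 333500 × 0.12 × 0.2 × 0.2 × 0.06 = 96.048 kJ/m²/yr
Via Wildflowers: 6735000 × 0.19 × 0.12 × 0.19 = 29176.02 kJ/m²/yr
Total at Buzzard: 96.048 + 29176.02 = 29272.068 kJ/m²/yr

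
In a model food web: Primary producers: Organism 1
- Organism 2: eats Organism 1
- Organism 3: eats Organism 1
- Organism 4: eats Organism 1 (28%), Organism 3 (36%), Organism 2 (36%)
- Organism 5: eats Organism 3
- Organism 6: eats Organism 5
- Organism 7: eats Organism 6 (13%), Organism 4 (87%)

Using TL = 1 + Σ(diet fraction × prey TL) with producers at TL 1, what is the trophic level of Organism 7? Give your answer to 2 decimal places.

Organism 2: 1 + 1 = 2
Organism 3: 1 + 1 = 2
Organism 4: 1 + (0.28×1 + 0.36×2 + 0.36×2) = 2.72
Organism 5: 1 + 2 = 3
Organism 6: 1 + 3 = 4
Organism 7: 1 + (0.13×4 + 0.87×2.72) = 3.8864

3.89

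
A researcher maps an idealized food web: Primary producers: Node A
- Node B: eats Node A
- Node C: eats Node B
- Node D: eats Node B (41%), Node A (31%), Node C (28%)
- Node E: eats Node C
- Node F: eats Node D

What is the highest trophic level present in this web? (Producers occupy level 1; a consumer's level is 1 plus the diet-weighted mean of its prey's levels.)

Node B: 1 + 1 = 2
Node C: 1 + 2 = 3
Node D: 1 + (0.41×2 + 0.31×1 + 0.28×3) = 2.97
Node E: 1 + 3 = 4
Node F: 1 + 2.97 = 3.97

4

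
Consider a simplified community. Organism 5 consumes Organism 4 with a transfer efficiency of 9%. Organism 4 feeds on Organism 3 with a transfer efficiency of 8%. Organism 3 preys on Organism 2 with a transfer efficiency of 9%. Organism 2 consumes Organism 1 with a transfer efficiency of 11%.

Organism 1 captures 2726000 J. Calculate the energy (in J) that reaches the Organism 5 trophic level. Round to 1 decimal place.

Organism 2: 2726000 × 0.11 = 299860 J
Organism 3: 299860 × 0.09 = 26987.4 J
Organism 4: 26987.4 × 0.08 = 2158.992 J
Organism 5: 2158.992 × 0.09 = 194.30928 J

194.3 J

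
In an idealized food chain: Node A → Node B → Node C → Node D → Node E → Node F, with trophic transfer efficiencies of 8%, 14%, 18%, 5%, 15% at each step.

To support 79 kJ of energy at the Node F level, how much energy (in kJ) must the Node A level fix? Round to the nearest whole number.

Cumulative transfer efficiency: 0.08 × 0.14 × 0.18 × 0.05 × 0.15 = 0.00001512
Node A energy = 79 / 0.00001512 = 5224868 kJ

5224868 kJ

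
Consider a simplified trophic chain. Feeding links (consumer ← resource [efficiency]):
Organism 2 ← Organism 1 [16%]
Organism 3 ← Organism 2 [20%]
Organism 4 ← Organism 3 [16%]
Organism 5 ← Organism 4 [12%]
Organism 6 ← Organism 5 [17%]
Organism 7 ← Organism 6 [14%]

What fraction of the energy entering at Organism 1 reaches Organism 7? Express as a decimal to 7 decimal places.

0.0000146

Product of link efficiencies: 0.16 × 0.2 × 0.16 × 0.12 × 0.17 × 0.14 = 0.00001462272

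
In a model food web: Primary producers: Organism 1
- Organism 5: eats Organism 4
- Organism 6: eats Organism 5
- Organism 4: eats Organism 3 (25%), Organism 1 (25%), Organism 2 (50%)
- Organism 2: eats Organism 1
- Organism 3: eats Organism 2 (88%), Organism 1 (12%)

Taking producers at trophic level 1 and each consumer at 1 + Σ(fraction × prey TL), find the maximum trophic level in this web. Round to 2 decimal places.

4.97

Organism 2: 1 + 1 = 2
Organism 3: 1 + (0.88×2 + 0.12×1) = 2.88
Organism 4: 1 + (0.25×2.88 + 0.25×1 + 0.5×2) = 2.97
Organism 5: 1 + 2.97 = 3.97
Organism 6: 1 + 3.97 = 4.97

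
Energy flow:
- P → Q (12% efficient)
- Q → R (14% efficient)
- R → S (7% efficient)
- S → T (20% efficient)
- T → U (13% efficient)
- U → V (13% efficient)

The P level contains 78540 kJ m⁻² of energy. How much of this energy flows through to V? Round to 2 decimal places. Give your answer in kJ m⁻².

0.31 kJ m⁻²

Q: 78540 × 0.12 = 9424.8 kJ m⁻²
R: 9424.8 × 0.14 = 1319.472 kJ m⁻²
S: 1319.472 × 0.07 = 92.36304 kJ m⁻²
T: 92.36304 × 0.2 = 18.472608 kJ m⁻²
U: 18.472608 × 0.13 = 2.40143904 kJ m⁻²
V: 2.40143904 × 0.13 = 0.3121870752 kJ m⁻²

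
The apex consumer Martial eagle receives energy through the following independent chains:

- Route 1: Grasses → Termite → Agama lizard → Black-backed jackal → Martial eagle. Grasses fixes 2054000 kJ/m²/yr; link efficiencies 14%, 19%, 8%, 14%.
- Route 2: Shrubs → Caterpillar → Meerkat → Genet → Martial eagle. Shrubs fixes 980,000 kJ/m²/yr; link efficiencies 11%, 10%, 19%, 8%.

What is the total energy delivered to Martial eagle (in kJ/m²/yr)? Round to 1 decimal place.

775.8 kJ/m²/yr

Route 1: 2054000 × 0.14 × 0.19 × 0.08 × 0.14 = 611.92768 kJ/m²/yr
Route 2: 980000 × 0.11 × 0.1 × 0.19 × 0.08 = 163.856 kJ/m²/yr
Total at Martial eagle: 611.92768 + 163.856 = 775.78368 kJ/m²/yr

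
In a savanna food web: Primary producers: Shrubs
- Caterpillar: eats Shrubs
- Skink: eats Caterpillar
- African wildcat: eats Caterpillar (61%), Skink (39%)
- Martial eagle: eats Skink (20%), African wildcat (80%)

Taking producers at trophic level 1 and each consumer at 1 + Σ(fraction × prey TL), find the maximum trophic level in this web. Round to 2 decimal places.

4.31

Caterpillar: 1 + 1 = 2
Skink: 1 + 2 = 3
African wildcat: 1 + (0.61×2 + 0.39×3) = 3.39
Martial eagle: 1 + (0.2×3 + 0.8×3.39) = 4.312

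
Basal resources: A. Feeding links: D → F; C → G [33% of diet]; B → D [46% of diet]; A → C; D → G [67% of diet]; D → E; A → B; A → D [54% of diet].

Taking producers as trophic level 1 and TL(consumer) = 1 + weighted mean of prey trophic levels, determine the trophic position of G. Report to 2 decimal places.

3.31

B: 1 + 1 = 2
C: 1 + 1 = 2
D: 1 + (0.46×2 + 0.54×1) = 2.46
E: 1 + 2.46 = 3.46
F: 1 + 2.46 = 3.46
G: 1 + (0.33×2 + 0.67×2.46) = 3.3082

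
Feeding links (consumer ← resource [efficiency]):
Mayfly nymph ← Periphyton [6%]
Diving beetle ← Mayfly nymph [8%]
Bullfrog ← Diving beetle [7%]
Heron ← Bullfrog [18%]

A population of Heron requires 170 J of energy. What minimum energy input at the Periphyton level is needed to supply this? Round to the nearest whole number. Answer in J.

2810847 J

Cumulative transfer efficiency: 0.06 × 0.08 × 0.07 × 0.18 = 0.00006048
Periphyton energy = 170 / 0.00006048 = 2810847 J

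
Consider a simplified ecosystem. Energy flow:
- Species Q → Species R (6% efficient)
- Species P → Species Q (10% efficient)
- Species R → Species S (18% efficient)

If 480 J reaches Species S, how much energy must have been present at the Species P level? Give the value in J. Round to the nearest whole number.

Cumulative transfer efficiency: 0.1 × 0.06 × 0.18 = 0.00108
Species P energy = 480 / 0.00108 = 444444 J

444444 J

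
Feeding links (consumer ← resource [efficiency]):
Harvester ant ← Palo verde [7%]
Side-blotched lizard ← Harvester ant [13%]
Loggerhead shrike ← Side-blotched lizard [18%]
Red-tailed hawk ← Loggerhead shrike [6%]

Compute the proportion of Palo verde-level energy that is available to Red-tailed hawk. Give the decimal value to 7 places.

Product of link efficiencies: 0.07 × 0.13 × 0.18 × 0.06 = 0.00009828

0.0000983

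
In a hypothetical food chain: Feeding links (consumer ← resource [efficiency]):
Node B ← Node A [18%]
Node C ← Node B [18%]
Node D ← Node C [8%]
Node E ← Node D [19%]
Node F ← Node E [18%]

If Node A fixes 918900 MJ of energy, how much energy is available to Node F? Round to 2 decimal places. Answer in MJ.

Node B: 918900 × 0.18 = 165402 MJ
Node C: 165402 × 0.18 = 29772.36 MJ
Node D: 29772.36 × 0.08 = 2381.7888 MJ
Node E: 2381.7888 × 0.19 = 452.539872 MJ
Node F: 452.539872 × 0.18 = 81.45717696 MJ

81.46 MJ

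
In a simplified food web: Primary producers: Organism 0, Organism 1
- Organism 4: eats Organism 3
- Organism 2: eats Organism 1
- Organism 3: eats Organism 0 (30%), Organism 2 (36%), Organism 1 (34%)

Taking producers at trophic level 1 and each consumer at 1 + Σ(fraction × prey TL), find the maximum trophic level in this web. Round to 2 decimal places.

Organism 2: 1 + 1 = 2
Organism 3: 1 + (0.3×1 + 0.36×2 + 0.34×1) = 2.36
Organism 4: 1 + 2.36 = 3.36

3.36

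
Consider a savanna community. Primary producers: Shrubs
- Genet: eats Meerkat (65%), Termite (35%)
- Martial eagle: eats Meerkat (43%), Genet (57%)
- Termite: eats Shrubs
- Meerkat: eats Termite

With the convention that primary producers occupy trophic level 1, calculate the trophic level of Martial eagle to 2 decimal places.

4.37

Termite: 1 + 1 = 2
Meerkat: 1 + 2 = 3
Genet: 1 + (0.65×3 + 0.35×2) = 3.65
Martial eagle: 1 + (0.43×3 + 0.57×3.65) = 4.3705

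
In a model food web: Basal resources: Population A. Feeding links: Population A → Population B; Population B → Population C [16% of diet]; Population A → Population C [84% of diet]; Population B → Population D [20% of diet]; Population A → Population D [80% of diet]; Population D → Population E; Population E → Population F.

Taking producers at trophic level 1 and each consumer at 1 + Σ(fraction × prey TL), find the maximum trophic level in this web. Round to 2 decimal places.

Population B: 1 + 1 = 2
Population C: 1 + (0.16×2 + 0.84×1) = 2.16
Population D: 1 + (0.2×2 + 0.8×1) = 2.2
Population E: 1 + 2.2 = 3.2
Population F: 1 + 3.2 = 4.2

4.20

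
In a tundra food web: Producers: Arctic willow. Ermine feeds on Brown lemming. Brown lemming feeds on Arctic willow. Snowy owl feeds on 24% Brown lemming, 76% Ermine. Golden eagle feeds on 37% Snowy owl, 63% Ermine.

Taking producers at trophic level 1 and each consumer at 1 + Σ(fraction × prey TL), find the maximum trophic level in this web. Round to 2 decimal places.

Brown lemming: 1 + 1 = 2
Ermine: 1 + 2 = 3
Snowy owl: 1 + (0.24×2 + 0.76×3) = 3.76
Golden eagle: 1 + (0.37×3.76 + 0.63×3) = 4.2812

4.28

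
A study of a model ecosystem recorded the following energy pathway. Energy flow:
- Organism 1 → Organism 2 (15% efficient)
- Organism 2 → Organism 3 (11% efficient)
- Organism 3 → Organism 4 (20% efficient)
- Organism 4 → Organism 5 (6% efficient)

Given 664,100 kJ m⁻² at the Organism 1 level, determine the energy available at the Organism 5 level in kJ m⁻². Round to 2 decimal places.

Organism 2: 664100 × 0.15 = 99615 kJ m⁻²
Organism 3: 99615 × 0.11 = 10957.65 kJ m⁻²
Organism 4: 10957.65 × 0.2 = 2191.53 kJ m⁻²
Organism 5: 2191.53 × 0.06 = 131.4918 kJ m⁻²

131.49 kJ m⁻²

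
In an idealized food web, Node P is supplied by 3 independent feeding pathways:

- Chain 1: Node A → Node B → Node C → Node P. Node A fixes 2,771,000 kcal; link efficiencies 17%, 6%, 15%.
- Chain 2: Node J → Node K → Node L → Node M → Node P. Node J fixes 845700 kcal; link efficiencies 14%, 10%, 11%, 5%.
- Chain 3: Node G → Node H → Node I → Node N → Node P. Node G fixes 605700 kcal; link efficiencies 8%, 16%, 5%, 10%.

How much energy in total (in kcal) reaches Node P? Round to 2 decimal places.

4343.51 kcal

Chain 1: 2771000 × 0.17 × 0.06 × 0.15 = 4239.63 kcal
Chain 2: 845700 × 0.14 × 0.1 × 0.11 × 0.05 = 65.1189 kcal
Chain 3: 605700 × 0.08 × 0.16 × 0.05 × 0.1 = 38.7648 kcal
Total at Node P: 4239.63 + 65.1189 + 38.7648 = 4343.5137 kcal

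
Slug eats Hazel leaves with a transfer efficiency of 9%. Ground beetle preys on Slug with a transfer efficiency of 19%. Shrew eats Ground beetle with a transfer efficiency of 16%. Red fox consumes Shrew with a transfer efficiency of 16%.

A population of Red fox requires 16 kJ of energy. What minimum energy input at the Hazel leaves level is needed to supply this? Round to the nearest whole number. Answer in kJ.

36550 kJ

Cumulative transfer efficiency: 0.09 × 0.19 × 0.16 × 0.16 = 0.00043776
Hazel leaves energy = 16 / 0.00043776 = 36550 kJ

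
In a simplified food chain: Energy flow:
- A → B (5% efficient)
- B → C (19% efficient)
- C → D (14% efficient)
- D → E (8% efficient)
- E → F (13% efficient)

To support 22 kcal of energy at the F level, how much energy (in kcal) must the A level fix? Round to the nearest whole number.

Cumulative transfer efficiency: 0.05 × 0.19 × 0.14 × 0.08 × 0.13 = 0.000013832
A energy = 22 / 0.000013832 = 1590515 kcal

1590515 kcal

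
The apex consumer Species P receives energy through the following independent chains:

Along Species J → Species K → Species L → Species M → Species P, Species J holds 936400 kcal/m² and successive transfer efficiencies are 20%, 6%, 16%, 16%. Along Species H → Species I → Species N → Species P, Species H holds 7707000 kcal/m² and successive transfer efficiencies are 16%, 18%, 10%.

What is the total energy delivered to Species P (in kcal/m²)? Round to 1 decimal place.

Via Species J: 936400 × 0.2 × 0.06 × 0.16 × 0.16 = 287.66208 kcal/m²
Via Species H: 7707000 × 0.16 × 0.18 × 0.1 = 22196.16 kcal/m²
Total at Species P: 287.66208 + 22196.16 = 22483.82208 kcal/m²

22483.8 kcal/m²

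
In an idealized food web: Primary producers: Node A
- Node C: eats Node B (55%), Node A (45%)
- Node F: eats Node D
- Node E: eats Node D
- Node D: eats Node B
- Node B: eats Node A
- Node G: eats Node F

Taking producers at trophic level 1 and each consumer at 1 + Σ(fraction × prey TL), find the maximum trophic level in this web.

5

Node B: 1 + 1 = 2
Node C: 1 + (0.55×2 + 0.45×1) = 2.55
Node D: 1 + 2 = 3
Node E: 1 + 3 = 4
Node F: 1 + 3 = 4
Node G: 1 + 4 = 5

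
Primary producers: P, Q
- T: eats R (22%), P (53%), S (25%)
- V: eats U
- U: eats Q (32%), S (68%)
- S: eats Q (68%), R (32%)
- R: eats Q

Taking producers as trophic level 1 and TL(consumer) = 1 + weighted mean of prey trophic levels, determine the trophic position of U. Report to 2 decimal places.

2.90

R: 1 + 1 = 2
S: 1 + (0.68×1 + 0.32×2) = 2.32
T: 1 + (0.22×2 + 0.53×1 + 0.25×2.32) = 2.55
U: 1 + (0.32×1 + 0.68×2.32) = 2.8976
V: 1 + 2.8976 = 3.8976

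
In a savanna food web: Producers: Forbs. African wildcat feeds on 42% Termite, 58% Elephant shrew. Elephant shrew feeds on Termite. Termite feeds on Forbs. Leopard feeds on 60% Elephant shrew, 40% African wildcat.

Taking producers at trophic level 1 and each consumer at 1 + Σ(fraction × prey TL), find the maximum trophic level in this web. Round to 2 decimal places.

4.23

Termite: 1 + 1 = 2
Elephant shrew: 1 + 2 = 3
African wildcat: 1 + (0.42×2 + 0.58×3) = 3.58
Leopard: 1 + (0.6×3 + 0.4×3.58) = 4.232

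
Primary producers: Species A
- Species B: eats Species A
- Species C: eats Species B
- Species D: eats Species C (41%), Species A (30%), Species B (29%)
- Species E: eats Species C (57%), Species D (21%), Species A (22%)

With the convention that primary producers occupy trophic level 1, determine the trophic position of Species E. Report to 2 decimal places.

3.58

Species B: 1 + 1 = 2
Species C: 1 + 2 = 3
Species D: 1 + (0.41×3 + 0.3×1 + 0.29×2) = 3.11
Species E: 1 + (0.57×3 + 0.21×3.11 + 0.22×1) = 3.5831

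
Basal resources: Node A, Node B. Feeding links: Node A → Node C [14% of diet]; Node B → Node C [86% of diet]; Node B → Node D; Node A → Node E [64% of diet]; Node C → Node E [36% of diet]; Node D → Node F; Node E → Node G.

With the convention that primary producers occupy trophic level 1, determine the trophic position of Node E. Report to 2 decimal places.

Node C: 1 + (0.14×1 + 0.86×1) = 2
Node D: 1 + 1 = 2
Node E: 1 + (0.64×1 + 0.36×2) = 2.36
Node F: 1 + 2 = 3
Node G: 1 + 2.36 = 3.36

2.36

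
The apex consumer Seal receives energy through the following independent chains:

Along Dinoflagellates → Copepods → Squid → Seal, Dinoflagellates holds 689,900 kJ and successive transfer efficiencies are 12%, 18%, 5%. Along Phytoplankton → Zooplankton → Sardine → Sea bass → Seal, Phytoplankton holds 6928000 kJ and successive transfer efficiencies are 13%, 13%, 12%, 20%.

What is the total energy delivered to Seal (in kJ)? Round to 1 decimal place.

3555.1 kJ

Via Dinoflagellates: 689900 × 0.12 × 0.18 × 0.05 = 745.092 kJ
Via Phytoplankton: 6928000 × 0.13 × 0.13 × 0.12 × 0.2 = 2809.9968 kJ
Total at Seal: 745.092 + 2809.9968 = 3555.0888 kJ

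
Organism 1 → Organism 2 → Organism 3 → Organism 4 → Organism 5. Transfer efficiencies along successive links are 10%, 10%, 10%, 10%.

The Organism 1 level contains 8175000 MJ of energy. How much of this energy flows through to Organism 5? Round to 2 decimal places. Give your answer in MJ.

817.50 MJ

Organism 2: 8175000 × 0.1 = 817500 MJ
Organism 3: 817500 × 0.1 = 81750 MJ
Organism 4: 81750 × 0.1 = 8175 MJ
Organism 5: 8175 × 0.1 = 817.5 MJ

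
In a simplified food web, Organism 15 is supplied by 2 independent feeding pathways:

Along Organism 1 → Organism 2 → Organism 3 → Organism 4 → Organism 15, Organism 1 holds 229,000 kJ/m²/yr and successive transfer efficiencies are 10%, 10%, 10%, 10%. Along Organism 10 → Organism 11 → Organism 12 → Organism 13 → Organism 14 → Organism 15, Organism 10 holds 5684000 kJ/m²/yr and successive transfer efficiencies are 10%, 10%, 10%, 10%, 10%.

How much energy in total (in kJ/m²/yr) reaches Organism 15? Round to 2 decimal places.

Via Organism 1: 229000 × 0.1 × 0.1 × 0.1 × 0.1 = 22.9 kJ/m²/yr
Via Organism 10: 5684000 × 0.1 × 0.1 × 0.1 × 0.1 × 0.1 = 56.84 kJ/m²/yr
Total at Organism 15: 22.9 + 56.84 = 79.74 kJ/m²/yr

79.74 kJ/m²/yr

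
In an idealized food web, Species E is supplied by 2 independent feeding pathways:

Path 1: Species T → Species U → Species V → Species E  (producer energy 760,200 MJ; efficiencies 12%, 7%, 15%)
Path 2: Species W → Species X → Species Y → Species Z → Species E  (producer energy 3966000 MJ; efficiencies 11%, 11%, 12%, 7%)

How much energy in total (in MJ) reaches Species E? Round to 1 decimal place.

Path 1: 760200 × 0.12 × 0.07 × 0.15 = 957.852 MJ
Path 2: 3966000 × 0.11 × 0.11 × 0.12 × 0.07 = 403.10424 MJ
Total at Species E: 957.852 + 403.10424 = 1360.95624 MJ

1361.0 MJ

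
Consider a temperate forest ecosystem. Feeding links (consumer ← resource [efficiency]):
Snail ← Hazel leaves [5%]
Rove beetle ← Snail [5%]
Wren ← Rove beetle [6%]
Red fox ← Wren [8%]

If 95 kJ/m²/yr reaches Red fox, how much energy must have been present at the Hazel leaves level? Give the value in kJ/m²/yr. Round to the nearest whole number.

7916667 kJ/m²/yr

Cumulative transfer efficiency: 0.05 × 0.05 × 0.06 × 0.08 = 0.000012
Hazel leaves energy = 95 / 0.000012 = 7916667 kJ/m²/yr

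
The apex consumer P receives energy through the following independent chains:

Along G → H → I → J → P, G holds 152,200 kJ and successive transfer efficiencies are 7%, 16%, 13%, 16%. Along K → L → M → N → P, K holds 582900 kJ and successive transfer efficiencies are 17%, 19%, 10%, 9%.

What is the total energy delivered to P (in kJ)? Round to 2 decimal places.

Via G: 152200 × 0.07 × 0.16 × 0.13 × 0.16 = 35.456512 kJ
Via K: 582900 × 0.17 × 0.19 × 0.1 × 0.09 = 169.44903 kJ
Total at P: 35.456512 + 169.44903 = 204.905542 kJ

204.91 kJ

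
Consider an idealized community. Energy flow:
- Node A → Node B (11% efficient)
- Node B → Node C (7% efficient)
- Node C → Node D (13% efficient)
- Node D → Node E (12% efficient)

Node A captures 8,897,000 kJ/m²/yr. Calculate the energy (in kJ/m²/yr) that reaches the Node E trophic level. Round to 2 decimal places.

1068.71 kJ/m²/yr

Node B: 8897000 × 0.11 = 978670 kJ/m²/yr
Node C: 978670 × 0.07 = 68506.9 kJ/m²/yr
Node D: 68506.9 × 0.13 = 8905.897 kJ/m²/yr
Node E: 8905.897 × 0.12 = 1068.70764 kJ/m²/yr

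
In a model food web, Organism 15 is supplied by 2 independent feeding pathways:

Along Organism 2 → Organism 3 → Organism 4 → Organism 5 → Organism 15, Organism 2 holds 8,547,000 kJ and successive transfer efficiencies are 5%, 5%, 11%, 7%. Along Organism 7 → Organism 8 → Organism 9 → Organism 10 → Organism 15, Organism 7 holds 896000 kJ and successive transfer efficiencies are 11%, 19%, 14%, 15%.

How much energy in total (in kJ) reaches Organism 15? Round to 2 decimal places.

Via Organism 2: 8547000 × 0.05 × 0.05 × 0.11 × 0.07 = 164.52975 kJ
Via Organism 7: 896000 × 0.11 × 0.19 × 0.14 × 0.15 = 393.2544 kJ
Total at Organism 15: 164.52975 + 393.2544 = 557.78415 kJ

557.78 kJ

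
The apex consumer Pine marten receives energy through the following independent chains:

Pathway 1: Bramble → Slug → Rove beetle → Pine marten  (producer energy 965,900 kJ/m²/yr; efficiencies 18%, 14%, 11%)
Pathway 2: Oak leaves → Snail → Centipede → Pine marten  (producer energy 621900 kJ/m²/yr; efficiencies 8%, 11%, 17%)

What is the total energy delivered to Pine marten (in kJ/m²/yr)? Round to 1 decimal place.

Pathway 1: 965900 × 0.18 × 0.14 × 0.11 = 2677.4748 kJ/m²/yr
Pathway 2: 621900 × 0.08 × 0.11 × 0.17 = 930.3624 kJ/m²/yr
Total at Pine marten: 2677.4748 + 930.3624 = 3607.8372 kJ/m²/yr

3607.8 kJ/m²/yr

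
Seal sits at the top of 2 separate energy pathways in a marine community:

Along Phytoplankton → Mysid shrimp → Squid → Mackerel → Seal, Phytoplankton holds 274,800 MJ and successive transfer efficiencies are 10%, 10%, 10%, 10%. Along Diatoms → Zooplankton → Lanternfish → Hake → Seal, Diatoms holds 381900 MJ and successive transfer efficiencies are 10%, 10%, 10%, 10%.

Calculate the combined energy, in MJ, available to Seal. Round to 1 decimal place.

65.7 MJ

Via Phytoplankton: 274800 × 0.1 × 0.1 × 0.1 × 0.1 = 27.48 MJ
Via Diatoms: 381900 × 0.1 × 0.1 × 0.1 × 0.1 = 38.19 MJ
Total at Seal: 27.48 + 38.19 = 65.67 MJ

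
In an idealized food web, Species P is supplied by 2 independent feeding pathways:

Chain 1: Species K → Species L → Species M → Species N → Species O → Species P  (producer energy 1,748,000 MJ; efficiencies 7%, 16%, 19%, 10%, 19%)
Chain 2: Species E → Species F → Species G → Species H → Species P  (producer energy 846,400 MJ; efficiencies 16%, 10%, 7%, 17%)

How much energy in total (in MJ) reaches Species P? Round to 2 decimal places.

Chain 1: 1748000 × 0.07 × 0.16 × 0.19 × 0.1 × 0.19 = 70.675136 MJ
Chain 2: 846400 × 0.16 × 0.1 × 0.07 × 0.17 = 161.15456 MJ
Total at Species P: 70.675136 + 161.15456 = 231.829696 MJ

231.83 MJ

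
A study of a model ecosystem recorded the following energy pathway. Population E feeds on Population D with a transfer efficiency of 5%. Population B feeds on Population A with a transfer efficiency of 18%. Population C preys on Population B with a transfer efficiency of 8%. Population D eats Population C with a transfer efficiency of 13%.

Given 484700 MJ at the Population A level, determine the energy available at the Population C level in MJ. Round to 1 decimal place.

Population B: 484700 × 0.18 = 87246 MJ
Population C: 87246 × 0.08 = 6979.68 MJ

6979.7 MJ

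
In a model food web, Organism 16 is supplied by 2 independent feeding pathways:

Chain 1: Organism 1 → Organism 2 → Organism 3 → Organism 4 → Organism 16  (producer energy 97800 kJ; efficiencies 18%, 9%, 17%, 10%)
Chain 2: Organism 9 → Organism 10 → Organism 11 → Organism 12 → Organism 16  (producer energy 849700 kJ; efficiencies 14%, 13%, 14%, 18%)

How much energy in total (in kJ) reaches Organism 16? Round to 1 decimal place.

416.6 kJ

Chain 1: 97800 × 0.18 × 0.09 × 0.17 × 0.1 = 26.93412 kJ
Chain 2: 849700 × 0.14 × 0.13 × 0.14 × 0.18 = 389.706408 kJ
Total at Organism 16: 26.93412 + 389.706408 = 416.640528 kJ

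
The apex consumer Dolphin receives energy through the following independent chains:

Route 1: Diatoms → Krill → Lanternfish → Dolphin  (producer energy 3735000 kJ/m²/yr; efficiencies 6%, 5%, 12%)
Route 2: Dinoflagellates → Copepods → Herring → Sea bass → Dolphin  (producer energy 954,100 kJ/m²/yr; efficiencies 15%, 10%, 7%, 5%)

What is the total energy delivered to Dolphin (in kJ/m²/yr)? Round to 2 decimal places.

1394.69 kJ/m²/yr

Route 1: 3735000 × 0.06 × 0.05 × 0.12 = 1344.6 kJ/m²/yr
Route 2: 954100 × 0.15 × 0.1 × 0.07 × 0.05 = 50.09025 kJ/m²/yr
Total at Dolphin: 1344.6 + 50.09025 = 1394.69025 kJ/m²/yr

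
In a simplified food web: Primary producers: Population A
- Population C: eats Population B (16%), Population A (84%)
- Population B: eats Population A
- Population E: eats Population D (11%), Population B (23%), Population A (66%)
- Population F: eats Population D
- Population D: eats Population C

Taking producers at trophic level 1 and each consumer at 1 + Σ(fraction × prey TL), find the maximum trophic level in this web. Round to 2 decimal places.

4.16

Population B: 1 + 1 = 2
Population C: 1 + (0.16×2 + 0.84×1) = 2.16
Population D: 1 + 2.16 = 3.16
Population E: 1 + (0.11×3.16 + 0.23×2 + 0.66×1) = 2.4676
Population F: 1 + 3.16 = 4.16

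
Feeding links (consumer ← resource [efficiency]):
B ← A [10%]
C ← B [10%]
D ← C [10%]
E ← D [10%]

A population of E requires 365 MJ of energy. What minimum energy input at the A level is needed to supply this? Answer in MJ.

3650000 MJ

Cumulative transfer efficiency: 0.1 × 0.1 × 0.1 × 0.1 = 0.0001
A energy = 365 / 0.0001 = 3650000 MJ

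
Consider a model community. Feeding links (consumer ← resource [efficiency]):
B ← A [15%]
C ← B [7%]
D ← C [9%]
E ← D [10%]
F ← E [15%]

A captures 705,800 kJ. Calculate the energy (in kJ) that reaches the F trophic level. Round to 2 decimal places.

10.00 kJ

B: 705800 × 0.15 = 105870 kJ
C: 105870 × 0.07 = 7410.9 kJ
D: 7410.9 × 0.09 = 666.981 kJ
E: 666.981 × 0.1 = 66.6981 kJ
F: 66.6981 × 0.15 = 10.004715 kJ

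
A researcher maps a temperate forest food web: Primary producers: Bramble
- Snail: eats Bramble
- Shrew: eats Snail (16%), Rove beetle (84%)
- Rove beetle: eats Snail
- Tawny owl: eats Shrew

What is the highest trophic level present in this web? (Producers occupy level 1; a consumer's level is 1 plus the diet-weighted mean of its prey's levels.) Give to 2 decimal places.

4.84

Snail: 1 + 1 = 2
Rove beetle: 1 + 2 = 3
Shrew: 1 + (0.16×2 + 0.84×3) = 3.84
Tawny owl: 1 + 3.84 = 4.84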